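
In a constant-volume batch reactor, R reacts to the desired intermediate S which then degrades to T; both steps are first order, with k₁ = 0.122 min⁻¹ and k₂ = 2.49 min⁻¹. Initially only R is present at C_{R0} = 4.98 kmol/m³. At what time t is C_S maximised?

For first-order series the maximum of C_S occurs at t_opt = ln(k₂/k₁)/(k₂−k₁).
= ln(2.49/0.122)/(2.49−0.122) = ln(20.41)/2.368 = 3.016/2.368 = 1.27 min.

1.27 min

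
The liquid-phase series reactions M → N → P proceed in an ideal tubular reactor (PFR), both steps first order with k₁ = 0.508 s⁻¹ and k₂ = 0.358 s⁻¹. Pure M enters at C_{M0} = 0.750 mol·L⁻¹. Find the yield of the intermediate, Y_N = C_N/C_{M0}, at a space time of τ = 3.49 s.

Solving the coupled first-order balances gives C_N(τ) = [k₁/(k₂−k₁)]·C_{M0}·(e^(−k₁τ) − e^(−k₂τ)).
e^(−k₁τ) = e^(−0.508×3.49) = e^(−1.773) = 0.1698; e^(−k₂τ) = e^(−1.249) = 0.2867.
C_N = 0.508×0.750/(0.358−0.508) × (0.1698−0.2867) = (-2.540)×(-0.1168) = 0.2968 mol·L⁻¹.
Y_N = C_N/C_{M0} = 0.2968/0.750 = 0.396.

0.396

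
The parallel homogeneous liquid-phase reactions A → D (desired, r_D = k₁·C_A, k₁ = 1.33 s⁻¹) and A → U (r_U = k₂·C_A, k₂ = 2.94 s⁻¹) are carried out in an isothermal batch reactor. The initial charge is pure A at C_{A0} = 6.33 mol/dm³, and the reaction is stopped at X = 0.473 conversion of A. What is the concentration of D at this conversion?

0.933 mol/dm³

C_A = C_{A0}(1−X) = 3.336 mol/dm³.
Both paths are first order in A, so the instantaneous fraction to D is constant: dC_D/d(−C_A) = k₁/(k₁+k₂) = 0.3115.
C_D = 0.3115·(C_{A0}−C_A) = 0.3115×2.994 = 0.933 mol/dm³.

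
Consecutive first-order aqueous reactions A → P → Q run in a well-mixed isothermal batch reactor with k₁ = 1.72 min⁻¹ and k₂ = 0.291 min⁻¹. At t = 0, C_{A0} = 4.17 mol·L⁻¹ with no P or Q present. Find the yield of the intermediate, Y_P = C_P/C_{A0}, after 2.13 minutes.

The intermediate concentration in a first-order A→B→C sequence is C_P = k₁C_{A0}(e^(−k₁t) − e^(−k₂t))/(k₂−k₁).
e^(−k₁t) = e^(−1.72×2.13) = e^(−3.664) = 0.02564; e^(−k₂t) = e^(−0.6198) = 0.5380.
C_P = 1.72×4.17/(0.291−1.72) × (0.02564−0.5380) = (-5.019)×(-0.5124) = 2.572 mol·L⁻¹.
Y_P = C_P/C_{A0} = 2.572/4.17 = 0.617.

0.617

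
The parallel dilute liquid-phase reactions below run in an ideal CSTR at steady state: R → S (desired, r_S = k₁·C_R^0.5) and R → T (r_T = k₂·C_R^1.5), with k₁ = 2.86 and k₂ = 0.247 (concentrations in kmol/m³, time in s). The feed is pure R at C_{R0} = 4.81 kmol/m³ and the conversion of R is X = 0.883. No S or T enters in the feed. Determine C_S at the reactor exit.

4.05 kmol/m³

Exit C_R = C_{R0}(1−X) = 4.81×0.117 = 0.5628 kmol/m³.
Rates in a CSTR are evaluated at the outlet concentration: r_S = 2.86×0.5628^0.5 = 2.146, r_T = 0.247×0.5628^1.5 = 0.1043.
Fraction of consumed R going to S: r_S/(r_S+r_T) = 0.9536.
C_S = 0.9536·C_{R0}·X = 0.9536×4.81×0.883 = 4.05 kmol/m³.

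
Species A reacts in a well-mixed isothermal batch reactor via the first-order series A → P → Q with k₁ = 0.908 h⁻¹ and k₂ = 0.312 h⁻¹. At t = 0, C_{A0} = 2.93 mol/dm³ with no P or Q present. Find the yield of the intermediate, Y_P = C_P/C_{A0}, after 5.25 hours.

0.283

The intermediate concentration in a first-order A→B→C sequence is C_P = k₁C_{A0}(e^(−k₁t) − e^(−k₂t))/(k₂−k₁).
e^(−k₁t) = e^(−0.908×5.25) = e^(−4.767) = 0.008506; e^(−k₂t) = e^(−1.638) = 0.1944.
C_P = 0.908×2.93/(0.312−0.908) × (0.008506−0.1944) = (-4.464)×(-0.1859) = 0.8297 mol/dm³.
Y_P = C_P/C_{A0} = 0.8297/2.93 = 0.283.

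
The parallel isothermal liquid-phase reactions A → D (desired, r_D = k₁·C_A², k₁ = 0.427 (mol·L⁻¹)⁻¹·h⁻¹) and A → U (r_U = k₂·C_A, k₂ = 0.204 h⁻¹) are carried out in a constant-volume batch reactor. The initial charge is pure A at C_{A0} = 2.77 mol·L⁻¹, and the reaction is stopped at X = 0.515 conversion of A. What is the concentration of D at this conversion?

C_A = C_{A0}(1−X) = 1.343 mol·L⁻¹.
Along a PFR/batch, dC_U/dC_A = −r_U/(r_D+r_U) = −k₂/(k₂+k₁·C_A).
Integrating from C_{A0} to C_A: C_U = (0.204/0.427)·ln[(0.204+0.427·2.77)/(0.204+0.427·1.34)] = 0.4778·ln(1.387/0.7777) = 0.2764 mol·L⁻¹.
Then C_D = (C_{A0}−C_A) − C_U = 1.427 − 0.2764 = 1.150 mol·L⁻¹.

1.15 mol·L⁻¹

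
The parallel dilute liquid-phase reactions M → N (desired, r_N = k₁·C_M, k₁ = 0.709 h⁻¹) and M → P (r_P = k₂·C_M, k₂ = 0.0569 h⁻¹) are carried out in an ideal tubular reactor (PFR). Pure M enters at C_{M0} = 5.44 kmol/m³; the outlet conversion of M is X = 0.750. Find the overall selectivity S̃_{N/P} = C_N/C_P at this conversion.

12.5

C_M = C_{M0}(1−X) = 1.360 kmol/m³.
Both paths are first order in M, so the instantaneous fraction to N is constant: dC_N/d(−C_M) = k₁/(k₁+k₂) = 0.9257.
C_N = 0.9257·(C_{M0}−C_M) = 0.9257×4.080 = 3.78 kmol/m³.
C_P = (C_{M0}−C_M)−C_N = 0.3031 kmol/m³; S̃_{N/P} = 3.777/0.3031 = 12.5.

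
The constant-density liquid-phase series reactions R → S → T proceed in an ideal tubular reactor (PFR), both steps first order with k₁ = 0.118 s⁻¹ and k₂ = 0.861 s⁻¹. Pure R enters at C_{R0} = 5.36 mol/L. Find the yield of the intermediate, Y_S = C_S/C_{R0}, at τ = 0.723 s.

The intermediate concentration in a first-order A→B→C sequence is C_S = k₁C_{R0}(e^(−k₁τ) − e^(−k₂τ))/(k₂−k₁).
e^(−k₁τ) = e^(−0.118×0.723) = e^(−0.08531) = 0.9182; e^(−k₂τ) = e^(−0.6225) = 0.5366.
C_S = 0.118×5.36/(0.861−0.118) × (0.9182−0.5366) = 0.8513×0.3816 = 0.3249 mol/L.
Y_S = C_S/C_{R0} = 0.3249/5.36 = 0.0606.

0.0606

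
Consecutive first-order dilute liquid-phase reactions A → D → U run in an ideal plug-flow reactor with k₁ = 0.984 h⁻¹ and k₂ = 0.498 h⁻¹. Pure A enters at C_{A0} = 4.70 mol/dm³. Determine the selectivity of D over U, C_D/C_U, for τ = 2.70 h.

0.709

For first-order series with pure A initially, C_D(τ) = k₁C_{A0}/(k₂−k₁)·(e^(−k₁τ) − e^(−k₂τ)).
e^(−k₁τ) = e^(−0.984×2.70) = e^(−2.657) = 0.07017; e^(−k₂τ) = e^(−1.345) = 0.2606.
C_D = 0.984×4.70/(0.498−0.984) × (0.07017−0.2606) = (-9.516)×(-0.1905) = 1.813 mol/dm³.
C_A = C_{A0}e^(−k₁τ) = 0.3298 mol/dm³, so C_U = C_{A0}−C_A−C_D = 2.558 mol/dm³; C_D/C_U = 0.709.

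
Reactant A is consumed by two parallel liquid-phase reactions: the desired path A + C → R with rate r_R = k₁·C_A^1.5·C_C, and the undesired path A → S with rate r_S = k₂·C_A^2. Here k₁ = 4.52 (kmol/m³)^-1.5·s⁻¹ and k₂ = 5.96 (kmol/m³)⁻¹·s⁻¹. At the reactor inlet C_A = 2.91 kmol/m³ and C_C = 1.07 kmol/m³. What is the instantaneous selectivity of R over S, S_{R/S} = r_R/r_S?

0.476

S_{R/S} = r_R/r_S = (k₁·C_A^1.5·C_C)/(k₂·C_A^2) = (k₁/k₂)·C_A^-0.5·C_C.
= (4.52×2.910^1.5×1.070) / (5.96×2.910^2) = 24.01/50.47 = 0.476.
The undesired path is higher order in A, so low C_A (CSTR or dilute feed) favours R.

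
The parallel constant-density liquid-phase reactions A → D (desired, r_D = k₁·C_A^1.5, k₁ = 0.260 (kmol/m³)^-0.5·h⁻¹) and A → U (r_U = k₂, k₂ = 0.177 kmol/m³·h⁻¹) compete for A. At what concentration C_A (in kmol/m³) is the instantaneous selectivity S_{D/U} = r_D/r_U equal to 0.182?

0.249 kmol/m³

S_{D/U} = (k₁/k₂)·C_A^1.5 ⇒ C_A = (S·k₂/k₁)^(1/1.5).
= (0.182×0.177/0.260)^(0.6667) = (0.1239)^(0.6667) = 0.249 kmol/m³.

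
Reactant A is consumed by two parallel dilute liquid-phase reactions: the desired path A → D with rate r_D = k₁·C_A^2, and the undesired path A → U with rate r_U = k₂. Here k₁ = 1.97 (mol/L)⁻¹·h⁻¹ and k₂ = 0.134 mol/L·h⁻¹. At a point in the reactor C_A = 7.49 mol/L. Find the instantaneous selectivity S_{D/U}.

S_{D/U} = r_D/r_U = (k₁·C_A^2)/(k₂) = (k₁/k₂)·C_A^2.
= (1.97×7.490^2) / (0.134) = 110.5/0.1340 = 825.
Since the desired path is higher order in A, keeping C_A high (PFR or concentrated feed) favours D.

825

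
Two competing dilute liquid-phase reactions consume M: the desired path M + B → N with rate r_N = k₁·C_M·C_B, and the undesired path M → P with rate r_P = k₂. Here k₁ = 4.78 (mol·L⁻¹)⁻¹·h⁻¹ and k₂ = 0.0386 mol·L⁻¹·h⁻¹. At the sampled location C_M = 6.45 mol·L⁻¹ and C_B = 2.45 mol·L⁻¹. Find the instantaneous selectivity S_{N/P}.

S_{N/P} = r_N/r_P = (k₁·C_M·C_B)/(k₂) = (k₁/k₂)·C_M·C_B.
= (4.78×6.450×2.450) / (0.0386) = 75.54/0.03860 = 1957.
Since the desired path is higher order in M, keeping C_M high (PFR or concentrated feed) favours N.

1957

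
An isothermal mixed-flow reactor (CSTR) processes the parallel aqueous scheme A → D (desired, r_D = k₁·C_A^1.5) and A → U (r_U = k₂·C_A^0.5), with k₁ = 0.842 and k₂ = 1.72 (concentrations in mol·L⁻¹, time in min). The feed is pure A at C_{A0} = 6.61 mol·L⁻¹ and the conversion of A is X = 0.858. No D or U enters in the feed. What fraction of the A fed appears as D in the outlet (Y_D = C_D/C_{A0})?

0.270

Exit C_A = C_{A0}(1−X) = 6.61×0.142 = 0.9386 mol·L⁻¹.
In a CSTR the entire volume is at exit conditions, so r_D = 0.842×0.9386^1.5 = 0.7657 and r_U = 1.72×0.9386^0.5 = 1.666.
Fraction of consumed A going to D: r_D/(r_D+r_U) = 0.3148.
C_D = 0.3148·C_{A0}·X = 0.3148×6.61×0.858 = 1.79 mol·L⁻¹; Y_D = C_D/C_{A0} = 0.270.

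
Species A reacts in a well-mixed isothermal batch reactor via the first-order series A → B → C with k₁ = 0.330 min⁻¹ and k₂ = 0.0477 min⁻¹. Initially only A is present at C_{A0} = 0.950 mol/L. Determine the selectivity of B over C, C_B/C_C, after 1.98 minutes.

18.7

Solving the coupled first-order balances gives C_B(t) = [k₁/(k₂−k₁)]·C_{A0}·(e^(−k₁t) − e^(−k₂t)).
e^(−k₁t) = e^(−0.330×1.98) = e^(−0.6534) = 0.5203; e^(−k₂t) = e^(−0.09445) = 0.9099.
C_B = 0.330×0.950/(0.0477−0.330) × (0.5203−0.9099) = (-1.111)×(-0.3896) = 0.4327 mol/L.
C_A = C_{A0}e^(−k₁t) = 0.4943 mol/L, so C_C = C_{A0}−C_A−C_B = 0.02308 mol/L; C_B/C_C = 18.7.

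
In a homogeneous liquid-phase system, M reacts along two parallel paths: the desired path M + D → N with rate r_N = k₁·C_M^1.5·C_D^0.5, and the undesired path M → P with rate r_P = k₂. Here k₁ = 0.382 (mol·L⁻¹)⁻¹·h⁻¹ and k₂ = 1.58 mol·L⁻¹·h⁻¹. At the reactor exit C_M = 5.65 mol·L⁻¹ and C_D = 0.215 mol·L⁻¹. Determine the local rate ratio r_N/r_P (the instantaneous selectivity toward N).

1.51

S_{N/P} = r_N/r_P = (k₁·C_M^1.5·C_D^0.5)/(k₂) = (k₁/k₂)·C_M^1.5·C_D^0.5.
= (0.382×5.650^1.5×0.2150^0.5) / (1.58) = 2.379/1.580 = 1.51.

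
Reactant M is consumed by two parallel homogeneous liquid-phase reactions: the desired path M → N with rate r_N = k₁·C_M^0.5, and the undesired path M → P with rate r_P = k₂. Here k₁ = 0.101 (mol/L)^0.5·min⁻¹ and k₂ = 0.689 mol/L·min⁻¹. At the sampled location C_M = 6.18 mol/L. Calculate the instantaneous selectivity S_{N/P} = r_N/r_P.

S_{N/P} = r_N/r_P = (k₁·C_M^0.5)/(k₂) = (k₁/k₂)·C_M^0.5.
= (0.101×6.180^0.5) / (0.689) = 0.2511/0.6890 = 0.364.

0.364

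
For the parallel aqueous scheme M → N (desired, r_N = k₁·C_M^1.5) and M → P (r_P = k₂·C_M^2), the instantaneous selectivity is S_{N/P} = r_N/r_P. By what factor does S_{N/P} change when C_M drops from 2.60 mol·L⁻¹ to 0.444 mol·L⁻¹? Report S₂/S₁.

S_{N/P} = (k₁/k₂)·C_M^-0.5, so S₂/S₁ = (C_{M,2}/C_{M,1})^-0.5.
= (0.444/2.60)^(-0.5) = (0.1708)^(-0.5) = 2.42.
Selectivity toward N rises as C_M falls — low-concentration operation is favoured.

2.42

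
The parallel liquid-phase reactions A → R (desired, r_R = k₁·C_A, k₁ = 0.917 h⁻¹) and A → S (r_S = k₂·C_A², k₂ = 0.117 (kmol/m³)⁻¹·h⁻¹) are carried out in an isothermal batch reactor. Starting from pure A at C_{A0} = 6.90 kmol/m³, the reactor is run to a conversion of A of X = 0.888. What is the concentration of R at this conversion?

C_A = C_{A0}(1−X) = 0.7728 kmol/m³.
Along a PFR/batch, dC_R/dC_A = −r_R/(r_R+r_S) = −k₁/(k₁+k₂·C_A).
Integrating from C_{A0} to C_A: C_R = (0.917/0.117)·ln[(0.917+0.117·6.90)/(0.917+0.117·0.773)] = 7.838·ln(1.724/1.007) = 4.212 kmol/m³.

4.21 kmol/m³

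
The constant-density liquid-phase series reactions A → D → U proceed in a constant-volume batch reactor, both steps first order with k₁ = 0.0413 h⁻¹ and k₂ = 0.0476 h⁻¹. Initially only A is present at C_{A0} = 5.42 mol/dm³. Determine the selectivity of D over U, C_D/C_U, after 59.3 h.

For first-order series with pure A initially, C_D(t) = k₁C_{A0}/(k₂−k₁)·(e^(−k₁t) − e^(−k₂t)).
e^(−k₁t) = e^(−0.0413×59.3) = e^(−2.449) = 0.08637; e^(−k₂t) = e^(−2.823) = 0.05945.
C_D = 0.0413×5.42/(0.0476−0.0413) × (0.08637−0.05945) = 35.53×0.02693 = 0.9567 mol/dm³.
C_A = C_{A0}e^(−k₁t) = 0.4681 mol/dm³, so C_U = C_{A0}−C_A−C_D = 3.995 mol/dm³; C_D/C_U = 0.239.

0.239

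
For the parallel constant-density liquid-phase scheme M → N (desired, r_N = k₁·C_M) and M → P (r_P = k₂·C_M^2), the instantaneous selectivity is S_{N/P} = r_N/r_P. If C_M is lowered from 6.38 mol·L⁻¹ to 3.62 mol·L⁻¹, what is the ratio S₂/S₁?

1.76

S_{N/P} = (k₁/k₂)·C_M⁻¹, so S₂/S₁ = (C_{M,2}/C_{M,1})⁻¹.
= 6.38/3.62 = 1.76.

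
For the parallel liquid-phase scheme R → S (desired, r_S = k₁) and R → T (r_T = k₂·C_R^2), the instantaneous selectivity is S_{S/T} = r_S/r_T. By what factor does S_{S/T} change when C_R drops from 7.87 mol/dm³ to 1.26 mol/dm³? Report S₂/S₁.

39.0

S_{S/T} = (k₁/k₂)·C_R^-2, so S₂/S₁ = (C_{R,2}/C_{R,1})^-2.
= (1.26/7.87)^(-2) = (0.1601)^(-2) = 39.0.
Selectivity toward S rises as C_R falls — low-concentration operation is favoured.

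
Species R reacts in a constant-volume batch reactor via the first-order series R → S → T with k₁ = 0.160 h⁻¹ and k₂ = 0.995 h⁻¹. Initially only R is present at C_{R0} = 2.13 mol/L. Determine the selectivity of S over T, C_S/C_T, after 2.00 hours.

For first-order series with pure R initially, C_S(t) = k₁C_{R0}/(k₂−k₁)·(e^(−k₁t) − e^(−k₂t)).
e^(−k₁t) = e^(−0.160×2.00) = e^(−0.3200) = 0.7261; e^(−k₂t) = e^(−1.990) = 0.1367.
C_S = 0.160×2.13/(0.995−0.160) × (0.7261−0.1367) = 0.4081×0.5895 = 0.2406 mol/L.
C_R = C_{R0}e^(−k₁t) = 1.547 mol/L, so C_T = C_{R0}−C_R−C_S = 0.3427 mol/L; C_S/C_T = 0.702.

0.702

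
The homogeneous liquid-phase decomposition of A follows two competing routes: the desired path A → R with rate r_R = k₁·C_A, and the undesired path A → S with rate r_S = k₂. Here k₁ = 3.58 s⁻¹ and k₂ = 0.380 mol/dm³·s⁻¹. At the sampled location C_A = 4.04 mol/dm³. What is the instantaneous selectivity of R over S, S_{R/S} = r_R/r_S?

38.1

S_{R/S} = r_R/r_S = (k₁·C_A)/(k₂) = (k₁/k₂)·C_A.
= (3.58×4.040) / (0.380) = 14.46/0.3800 = 38.1.
Since the desired path is higher order in A, keeping C_A high (PFR or concentrated feed) favours R.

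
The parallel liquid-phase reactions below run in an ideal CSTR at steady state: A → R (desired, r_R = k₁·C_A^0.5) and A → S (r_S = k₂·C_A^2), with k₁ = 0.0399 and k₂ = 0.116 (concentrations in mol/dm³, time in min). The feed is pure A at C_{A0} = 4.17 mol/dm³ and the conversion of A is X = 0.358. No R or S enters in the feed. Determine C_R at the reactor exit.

0.109 mol/dm³

Exit C_A = C_{A0}(1−X) = 4.17×0.642 = 2.677 mol/dm³.
Rates in a CSTR are evaluated at the outlet concentration: r_R = 0.0399×2.677^0.5 = 0.06528, r_S = 0.116×2.677^2 = 0.8314.
Fraction of consumed A going to R: r_R/(r_R+r_S) = 0.07281.
C_R = 0.07281·C_{A0}·X = 0.07281×4.17×0.358 = 0.109 mol/dm³.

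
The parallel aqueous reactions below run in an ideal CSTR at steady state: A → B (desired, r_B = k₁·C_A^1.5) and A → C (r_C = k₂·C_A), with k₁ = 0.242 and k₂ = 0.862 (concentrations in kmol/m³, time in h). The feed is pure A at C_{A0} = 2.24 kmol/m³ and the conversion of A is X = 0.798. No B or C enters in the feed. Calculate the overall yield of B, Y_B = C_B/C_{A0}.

0.127

Exit C_A = C_{A0}(1−X) = 2.24×0.202 = 0.4525 kmol/m³.
Rates in a CSTR are evaluated at the outlet concentration: r_B = 0.242×0.4525^1.5 = 0.07366, r_C = 0.862×0.4525 = 0.3900.
Fraction of consumed A going to B: r_B/(r_B+r_C) = 0.1588.
C_B = 0.1588·C_{A0}·X = 0.1588×2.24×0.798 = 0.284 kmol/m³; Y_B = C_B/C_{A0} = 0.127.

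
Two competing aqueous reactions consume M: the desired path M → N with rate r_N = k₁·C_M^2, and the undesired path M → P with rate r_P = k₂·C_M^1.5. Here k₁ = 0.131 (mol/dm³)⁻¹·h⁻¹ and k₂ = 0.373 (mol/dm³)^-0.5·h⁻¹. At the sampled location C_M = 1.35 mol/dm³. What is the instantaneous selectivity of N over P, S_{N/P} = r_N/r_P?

S_{N/P} = r_N/r_P = (k₁·C_M^2)/(k₂·C_M^1.5) = (k₁/k₂)·C_M^0.5.
= (0.131×1.350^2) / (0.373×1.350^1.5) = 0.2387/0.5851 = 0.408.
Since the desired path is higher order in M, keeping C_M high (PFR or concentrated feed) favours N.

0.408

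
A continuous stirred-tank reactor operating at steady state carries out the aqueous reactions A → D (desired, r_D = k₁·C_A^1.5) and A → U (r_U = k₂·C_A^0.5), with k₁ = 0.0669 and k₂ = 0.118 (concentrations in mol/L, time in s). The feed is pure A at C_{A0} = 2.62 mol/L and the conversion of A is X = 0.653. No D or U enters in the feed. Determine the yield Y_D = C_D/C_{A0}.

0.222

Exit C_A = C_{A0}(1−X) = 2.62×0.347 = 0.9091 mol/L.
In a CSTR the entire volume is at exit conditions, so r_D = 0.0669×0.9091^1.5 = 0.05799 and r_U = 0.118×0.9091^0.5 = 0.1125.
Fraction of consumed A going to D: r_D/(r_D+r_U) = 0.3401.
C_D = 0.3401·C_{A0}·X = 0.3401×2.62×0.653 = 0.582 mol/L; Y_D = C_D/C_{A0} = 0.222.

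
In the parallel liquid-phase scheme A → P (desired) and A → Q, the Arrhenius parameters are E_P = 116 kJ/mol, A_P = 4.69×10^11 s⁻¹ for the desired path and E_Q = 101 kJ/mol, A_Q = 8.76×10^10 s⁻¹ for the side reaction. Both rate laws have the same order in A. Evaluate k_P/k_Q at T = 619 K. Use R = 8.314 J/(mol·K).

With equal orders, S_{P/Q} = k_P/k_Q = (A_P/A_Q)·exp[(E_Q−E_P)/(RT)].
(E_Q−E_P)/(RT) = (101−116)×10³/(8.314×619) = -15000/5146 = -2.915.
k_P/k_Q = (4.69×10^11/8.76×10^10)·exp(-2.915) = 5.354 × 0.05422 = 0.290.
Since E_P > E_Q, raising the temperature improves selectivity toward P.

0.290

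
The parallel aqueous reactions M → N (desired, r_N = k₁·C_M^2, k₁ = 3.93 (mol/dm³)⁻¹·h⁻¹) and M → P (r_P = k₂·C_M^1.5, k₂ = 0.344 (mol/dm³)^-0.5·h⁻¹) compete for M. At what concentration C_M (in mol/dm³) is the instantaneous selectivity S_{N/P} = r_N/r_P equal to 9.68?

S_{N/P} = (k₁/k₂)·C_M^0.5 ⇒ C_M = (S·k₂/k₁)^(2).
= (9.68×0.344/3.93)^(2) = (0.8473)^(2) = 0.718 mol/dm³.

0.718 mol/dm³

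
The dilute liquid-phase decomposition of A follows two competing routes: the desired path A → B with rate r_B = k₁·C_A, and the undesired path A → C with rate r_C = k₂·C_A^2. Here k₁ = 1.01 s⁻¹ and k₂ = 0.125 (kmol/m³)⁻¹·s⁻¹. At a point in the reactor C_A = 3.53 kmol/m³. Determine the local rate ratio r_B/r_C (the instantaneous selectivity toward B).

S_{B/C} = r_B/r_C = (k₁·C_A)/(k₂·C_A^2) = (k₁/k₂)·C_A⁻¹.
= (1.01×3.530) / (0.125×3.530^2) = 3.565/1.558 = 2.29.
The undesired path is higher order in A, so low C_A (CSTR or dilute feed) favours B.

2.29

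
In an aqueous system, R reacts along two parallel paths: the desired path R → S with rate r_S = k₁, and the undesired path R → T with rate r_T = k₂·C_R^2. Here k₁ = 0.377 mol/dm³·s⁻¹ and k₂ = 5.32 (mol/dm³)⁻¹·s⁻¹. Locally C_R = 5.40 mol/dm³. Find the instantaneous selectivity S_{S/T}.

0.00243

S_{S/T} = r_S/r_T = (k₁)/(k₂·C_R^2) = (k₁/k₂)·C_R^-2.
= (0.377) / (5.32×5.400^2) = 0.3770/155.1 = 0.00243.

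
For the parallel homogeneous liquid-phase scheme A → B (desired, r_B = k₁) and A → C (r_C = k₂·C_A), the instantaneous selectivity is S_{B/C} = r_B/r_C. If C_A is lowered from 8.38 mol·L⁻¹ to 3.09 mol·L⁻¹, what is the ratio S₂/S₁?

2.71

S_{B/C} = (k₁/k₂)·C_A⁻¹, so S₂/S₁ = (C_{A,2}/C_{A,1})⁻¹.
= 8.38/3.09 = 2.71.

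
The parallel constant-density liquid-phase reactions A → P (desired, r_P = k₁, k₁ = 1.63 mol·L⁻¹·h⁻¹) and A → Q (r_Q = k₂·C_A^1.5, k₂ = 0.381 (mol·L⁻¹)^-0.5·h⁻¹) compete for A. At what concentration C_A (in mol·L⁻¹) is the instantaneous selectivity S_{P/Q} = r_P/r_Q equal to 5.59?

0.837 mol·L⁻¹

S_{P/Q} = (k₁/k₂)·C_A^-1.5 ⇒ C_A = (S·k₂/k₁)^(1/(-1.5)).
= (5.59×0.381/1.63)^(-0.6667) = (1.307)^(-0.6667) = 0.837 mol·L⁻¹.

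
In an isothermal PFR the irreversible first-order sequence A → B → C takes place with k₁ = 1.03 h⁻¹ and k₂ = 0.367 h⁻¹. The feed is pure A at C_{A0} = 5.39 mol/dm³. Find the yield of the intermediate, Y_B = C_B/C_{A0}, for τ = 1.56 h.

For first-order series with pure A initially, C_B(τ) = k₁C_{A0}/(k₂−k₁)·(e^(−k₁τ) − e^(−k₂τ)).
e^(−k₁τ) = e^(−1.03×1.56) = e^(−1.607) = 0.2005; e^(−k₂τ) = e^(−0.5725) = 0.5641.
C_B = 1.03×5.39/(0.367−1.03) × (0.2005−0.5641) = (-8.374)×(-0.3636) = 3.044 mol/dm³.
Y_B = C_B/C_{A0} = 3.044/5.39 = 0.565.

0.565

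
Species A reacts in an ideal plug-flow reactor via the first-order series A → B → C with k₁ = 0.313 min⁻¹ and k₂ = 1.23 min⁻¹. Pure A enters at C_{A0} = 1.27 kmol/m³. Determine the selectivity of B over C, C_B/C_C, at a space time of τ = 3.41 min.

0.206

For first-order series with pure A initially, C_B(τ) = k₁C_{A0}/(k₂−k₁)·(e^(−k₁τ) − e^(−k₂τ)).
e^(−k₁τ) = e^(−0.313×3.41) = e^(−1.067) = 0.3439; e^(−k₂τ) = e^(−4.194) = 0.01508.
C_B = 0.313×1.27/(1.23−0.313) × (0.3439−0.01508) = 0.4335×0.3288 = 0.1426 kmol/m³.
C_A = C_{A0}e^(−k₁τ) = 0.4368 kmol/m³, so C_C = C_{A0}−C_A−C_B = 0.6907 kmol/m³; C_B/C_C = 0.206.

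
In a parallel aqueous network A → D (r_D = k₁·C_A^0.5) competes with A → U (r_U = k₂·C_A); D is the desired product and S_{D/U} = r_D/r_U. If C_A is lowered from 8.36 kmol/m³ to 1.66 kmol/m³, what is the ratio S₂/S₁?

2.24

S_{D/U} = (k₁/k₂)·C_A^-0.5, so S₂/S₁ = (C_{A,2}/C_{A,1})^-0.5.
= (1.66/8.36)^(-0.5) = (0.1986)^(-0.5) = 2.24.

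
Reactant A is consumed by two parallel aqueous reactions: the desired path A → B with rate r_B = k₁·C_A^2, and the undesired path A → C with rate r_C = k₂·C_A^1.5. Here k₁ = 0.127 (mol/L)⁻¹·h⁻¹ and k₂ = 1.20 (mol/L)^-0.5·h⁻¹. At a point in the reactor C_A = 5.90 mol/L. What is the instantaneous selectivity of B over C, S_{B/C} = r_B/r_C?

0.257

S_{B/C} = r_B/r_C = (k₁·C_A^2)/(k₂·C_A^1.5) = (k₁/k₂)·C_A^0.5.
= (0.127×5.900^2) / (1.20×5.900^1.5) = 4.421/17.20 = 0.257.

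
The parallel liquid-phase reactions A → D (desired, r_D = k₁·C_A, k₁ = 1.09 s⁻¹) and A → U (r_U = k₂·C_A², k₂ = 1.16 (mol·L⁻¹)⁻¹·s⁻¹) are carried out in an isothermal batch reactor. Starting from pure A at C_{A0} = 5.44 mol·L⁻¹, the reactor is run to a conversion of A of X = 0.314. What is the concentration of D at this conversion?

C_A = C_{A0}(1−X) = 3.732 mol·L⁻¹.
Along a PFR/batch, dC_D/dC_A = −r_D/(r_D+r_U) = −k₁/(k₁+k₂·C_A).
Integrating from C_{A0} to C_A: C_D = (1.09/1.16)·ln[(1.09+1.16·5.44)/(1.09+1.16·3.73)] = 0.9397·ln(7.400/5.419) = 0.2928 mol·L⁻¹.

0.293 mol·L⁻¹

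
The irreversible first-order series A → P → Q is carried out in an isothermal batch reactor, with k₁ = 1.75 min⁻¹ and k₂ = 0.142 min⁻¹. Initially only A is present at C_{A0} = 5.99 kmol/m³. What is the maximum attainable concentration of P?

For a first-order series the maximum intermediate yield is C_{P,max}/C_{A0} = (k₁/k₂)^[k₂/(k₂−k₁)].
= (1.75/0.142)^(0.142/(0.142−1.75)) = (12.32)^(-0.08831) = 0.8011.
C_{P,max} = 0.8011×5.99 = 4.80 kmol/m³.

4.80 kmol/m³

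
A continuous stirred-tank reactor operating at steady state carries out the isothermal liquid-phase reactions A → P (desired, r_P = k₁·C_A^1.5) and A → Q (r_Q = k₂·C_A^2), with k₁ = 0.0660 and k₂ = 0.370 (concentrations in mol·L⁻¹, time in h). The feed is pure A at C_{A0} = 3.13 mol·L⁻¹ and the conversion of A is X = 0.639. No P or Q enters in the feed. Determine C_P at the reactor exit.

Exit C_A = C_{A0}(1−X) = 3.13×0.361 = 1.130 mol·L⁻¹.
A CSTR operates uniformly at the exit composition, giving r_P = 0.07927 and r_Q = 0.4724 (each k·C_A^n at C_A = 1.130).
Fraction of consumed A going to P: r_P/(r_P+r_Q) = 0.1437.
C_P = 0.1437·C_{A0}·X = 0.1437×3.13×0.639 = 0.287 mol·L⁻¹.

0.287 mol·L⁻¹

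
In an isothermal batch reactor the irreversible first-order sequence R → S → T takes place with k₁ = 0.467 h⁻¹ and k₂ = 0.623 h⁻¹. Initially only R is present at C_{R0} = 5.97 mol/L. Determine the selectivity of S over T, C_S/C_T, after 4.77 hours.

0.234

The intermediate concentration in a first-order A→B→C sequence is C_S = k₁C_{R0}(e^(−k₁t) − e^(−k₂t))/(k₂−k₁).
e^(−k₁t) = e^(−0.467×4.77) = e^(−2.228) = 0.1078; e^(−k₂t) = e^(−2.972) = 0.05122.
C_S = 0.467×5.97/(0.623−0.467) × (0.1078−0.05122) = 17.87×0.05657 = 1.011 mol/L.
C_R = C_{R0}e^(−k₁t) = 0.6435 mol/L, so C_T = C_{R0}−C_R−C_S = 4.315 mol/L; C_S/C_T = 0.234.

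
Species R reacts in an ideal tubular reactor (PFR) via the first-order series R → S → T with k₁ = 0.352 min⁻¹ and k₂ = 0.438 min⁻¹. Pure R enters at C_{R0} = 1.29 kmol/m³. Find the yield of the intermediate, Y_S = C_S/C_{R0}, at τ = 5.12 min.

Solving the coupled first-order balances gives C_S(τ) = [k₁/(k₂−k₁)]·C_{R0}·(e^(−k₁τ) − e^(−k₂τ)).
e^(−k₁τ) = e^(−0.352×5.12) = e^(−1.802) = 0.1649; e^(−k₂τ) = e^(−2.243) = 0.1062.
C_S = 0.352×1.29/(0.438−0.352) × (0.1649−0.1062) = 5.280×0.05874 = 0.3102 kmol/m³.
Y_S = C_S/C_{R0} = 0.3102/1.29 = 0.240.

0.240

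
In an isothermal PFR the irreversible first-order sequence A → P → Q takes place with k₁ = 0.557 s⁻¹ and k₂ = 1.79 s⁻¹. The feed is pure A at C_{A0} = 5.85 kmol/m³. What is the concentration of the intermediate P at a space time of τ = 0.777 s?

Solving the coupled first-order balances gives C_P(τ) = [k₁/(k₂−k₁)]·C_{A0}·(e^(−k₁τ) − e^(−k₂τ)).
e^(−k₁τ) = e^(−0.557×0.777) = e^(−0.4328) = 0.6487; e^(−k₂τ) = e^(−1.391) = 0.2489.
C_P = 0.557×5.85/(1.79−0.557) × (0.6487−0.2489) = 2.643×0.3998 = 1.057 kmol/m³.

1.06 kmol/m³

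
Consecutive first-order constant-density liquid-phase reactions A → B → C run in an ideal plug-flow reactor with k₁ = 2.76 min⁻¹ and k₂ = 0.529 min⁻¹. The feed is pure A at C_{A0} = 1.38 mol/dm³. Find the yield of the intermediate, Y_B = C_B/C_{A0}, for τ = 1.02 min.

0.647

For first-order series with pure A initially, C_B(τ) = k₁C_{A0}/(k₂−k₁)·(e^(−k₁τ) − e^(−k₂τ)).
e^(−k₁τ) = e^(−2.76×1.02) = e^(−2.815) = 0.05989; e^(−k₂τ) = e^(−0.5396) = 0.5830.
C_B = 2.76×1.38/(0.529−2.76) × (0.05989−0.5830) = (-1.707)×(-0.5231) = 0.8930 mol/dm³.
Y_B = C_B/C_{A0} = 0.8930/1.38 = 0.647.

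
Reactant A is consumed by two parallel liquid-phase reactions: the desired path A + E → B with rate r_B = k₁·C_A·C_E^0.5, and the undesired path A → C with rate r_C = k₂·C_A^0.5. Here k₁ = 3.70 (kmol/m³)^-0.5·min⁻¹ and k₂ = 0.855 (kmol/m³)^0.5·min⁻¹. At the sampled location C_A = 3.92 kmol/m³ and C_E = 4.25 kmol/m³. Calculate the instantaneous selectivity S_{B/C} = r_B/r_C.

S_{B/C} = r_B/r_C = (k₁·C_A·C_E^0.5)/(k₂·C_A^0.5) = (k₁/k₂)·C_A^0.5·C_E^0.5.
= (3.70×3.920×4.250^0.5) / (0.855×3.920^0.5) = 29.90/1.693 = 17.7.

17.7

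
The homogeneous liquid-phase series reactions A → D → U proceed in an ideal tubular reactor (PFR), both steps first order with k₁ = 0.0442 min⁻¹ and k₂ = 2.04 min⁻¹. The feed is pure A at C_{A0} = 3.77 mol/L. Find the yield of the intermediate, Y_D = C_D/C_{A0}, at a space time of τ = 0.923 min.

0.0179

Solving the coupled first-order balances gives C_D(τ) = [k₁/(k₂−k₁)]·C_{A0}·(e^(−k₁τ) − e^(−k₂τ)).
e^(−k₁τ) = e^(−0.0442×0.923) = e^(−0.04080) = 0.9600; e^(−k₂τ) = e^(−1.883) = 0.1521.
C_D = 0.0442×3.77/(2.04−0.0442) × (0.9600−0.1521) = 0.08349×0.8079 = 0.06745 mol/L.
Y_D = C_D/C_{A0} = 0.06745/3.77 = 0.0179.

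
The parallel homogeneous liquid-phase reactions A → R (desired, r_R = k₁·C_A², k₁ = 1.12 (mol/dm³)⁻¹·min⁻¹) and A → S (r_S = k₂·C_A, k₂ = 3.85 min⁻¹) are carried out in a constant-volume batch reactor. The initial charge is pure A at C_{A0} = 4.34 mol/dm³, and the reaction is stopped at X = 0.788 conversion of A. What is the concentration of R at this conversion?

1.43 mol/dm³

C_A = C_{A0}(1−X) = 0.9201 mol/dm³.
Along a PFR/batch, dC_S/dC_A = −r_S/(r_R+r_S) = −k₂/(k₂+k₁·C_A).
Integrating from C_{A0} to C_A: C_S = (3.85/1.12)·ln[(3.85+1.12·4.34)/(3.85+1.12·0.920)] = 3.437·ln(8.711/4.880) = 1.991 mol/dm³.
Then C_R = (C_{A0}−C_A) − C_S = 3.420 − 1.991 = 1.429 mol/dm³.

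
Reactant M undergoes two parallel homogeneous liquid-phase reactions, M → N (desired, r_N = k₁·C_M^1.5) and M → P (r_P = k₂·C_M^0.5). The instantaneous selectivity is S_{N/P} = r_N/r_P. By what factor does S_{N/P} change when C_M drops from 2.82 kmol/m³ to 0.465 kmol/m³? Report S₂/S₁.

0.165

S_{N/P} = (k₁/k₂)·C_M, so S₂/S₁ = (C_{M,2}/C_{M,1}).
= 0.465/2.82 = 0.165.
Selectivity toward N falls as C_M falls — high-concentration operation is favoured.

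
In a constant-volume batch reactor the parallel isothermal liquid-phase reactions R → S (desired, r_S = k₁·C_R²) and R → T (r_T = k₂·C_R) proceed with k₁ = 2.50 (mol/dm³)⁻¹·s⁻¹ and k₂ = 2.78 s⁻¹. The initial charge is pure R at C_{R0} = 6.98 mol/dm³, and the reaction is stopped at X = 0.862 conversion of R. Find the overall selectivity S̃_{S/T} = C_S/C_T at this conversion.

C_R = C_{R0}(1−X) = 0.9632 mol/dm³.
Along a PFR/batch, dC_T/dC_R = −r_T/(r_S+r_T) = −k₂/(k₂+k₁·C_R).
Integrating from C_{R0} to C_R: C_T = (2.78/2.50)·ln[(2.78+2.50·6.98)/(2.78+2.50·0.963)] = 1.112·ln(20.23/5.188) = 1.513 mol/dm³.
Then C_S = (C_{R0}−C_R) − C_T = 6.017 − 1.513 = 4.504 mol/dm³.
S̃_{S/T} = C_S/C_T = 4.504/1.513 = 2.98.

2.98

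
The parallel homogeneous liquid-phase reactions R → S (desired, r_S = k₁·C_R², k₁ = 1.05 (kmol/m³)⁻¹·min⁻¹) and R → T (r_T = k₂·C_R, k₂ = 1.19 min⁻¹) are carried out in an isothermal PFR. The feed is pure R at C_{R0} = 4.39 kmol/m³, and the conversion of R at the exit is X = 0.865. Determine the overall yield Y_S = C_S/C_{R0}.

C_R = C_{R0}(1−X) = 0.5927 kmol/m³.
Along a PFR/batch, dC_T/dC_R = −r_T/(r_S+r_T) = −k₂/(k₂+k₁·C_R).
Integrating from C_{R0} to C_R: C_T = (1.19/1.05)·ln[(1.19+1.05·4.39)/(1.19+1.05·0.593)] = 1.133·ln(5.800/1.812) = 1.318 kmol/m³.
Then C_S = (C_{R0}−C_R) − C_T = 3.797 − 1.318 = 2.479 kmol/m³.
Y_S = C_S/C_{R0} = 2.479/4.39 = 0.565.

0.565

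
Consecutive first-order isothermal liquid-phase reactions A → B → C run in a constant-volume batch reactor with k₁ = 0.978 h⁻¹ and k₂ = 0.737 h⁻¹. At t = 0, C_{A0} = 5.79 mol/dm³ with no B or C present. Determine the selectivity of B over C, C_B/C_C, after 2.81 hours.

0.368

The intermediate concentration in a first-order A→B→C sequence is C_B = k₁C_{A0}(e^(−k₁t) − e^(−k₂t))/(k₂−k₁).
e^(−k₁t) = e^(−0.978×2.81) = e^(−2.748) = 0.06404; e^(−k₂t) = e^(−2.071) = 0.1261.
C_B = 0.978×5.79/(0.737−0.978) × (0.06404−0.1261) = (-23.50)×(-0.06202) = 1.457 mol/dm³.
C_A = C_{A0}e^(−k₁t) = 0.3708 mol/dm³, so C_C = C_{A0}−C_A−C_B = 3.962 mol/dm³; C_B/C_C = 0.368.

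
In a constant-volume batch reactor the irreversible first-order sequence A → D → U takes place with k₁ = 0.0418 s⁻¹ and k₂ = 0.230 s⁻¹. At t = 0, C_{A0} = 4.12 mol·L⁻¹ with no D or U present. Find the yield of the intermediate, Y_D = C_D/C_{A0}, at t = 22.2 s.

The intermediate concentration in a first-order A→B→C sequence is C_D = k₁C_{A0}(e^(−k₁t) − e^(−k₂t))/(k₂−k₁).
e^(−k₁t) = e^(−0.0418×22.2) = e^(−0.9280) = 0.3954; e^(−k₂t) = e^(−5.106) = 0.006060.
C_D = 0.0418×4.12/(0.230−0.0418) × (0.3954−0.006060) = 0.9151×0.3893 = 0.3562 mol·L⁻¹.
Y_D = C_D/C_{A0} = 0.3562/4.12 = 0.0865.

0.0865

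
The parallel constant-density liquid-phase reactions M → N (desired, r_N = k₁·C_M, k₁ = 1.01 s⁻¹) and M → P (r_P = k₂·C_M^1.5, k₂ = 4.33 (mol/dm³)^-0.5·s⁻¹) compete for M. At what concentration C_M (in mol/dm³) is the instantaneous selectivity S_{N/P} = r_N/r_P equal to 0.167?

S_{N/P} = (k₁/k₂)·C_M^-0.5 ⇒ C_M = (S·k₂/k₁)^(-2).
= (0.167×4.33/1.01)^(-2) = (0.7160)^(-2) = 1.95 mol/dm³.

1.95 mol/dm³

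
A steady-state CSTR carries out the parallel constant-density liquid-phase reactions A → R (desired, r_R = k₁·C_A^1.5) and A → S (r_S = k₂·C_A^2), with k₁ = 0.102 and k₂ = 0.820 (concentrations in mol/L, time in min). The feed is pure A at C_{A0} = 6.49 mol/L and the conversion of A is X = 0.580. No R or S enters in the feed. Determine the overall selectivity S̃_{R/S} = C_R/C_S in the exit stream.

Exit C_A = C_{A0}(1−X) = 6.49×0.420 = 2.726 mol/L.
A CSTR operates uniformly at the exit composition, giving r_R = 0.4590 and r_S = 6.093 (each k·C_A^n at C_A = 2.726).
Overall selectivity = C_R/C_S = r_Rτ/(r_Sτ) = r_R/r_S = 0.0753.

0.0753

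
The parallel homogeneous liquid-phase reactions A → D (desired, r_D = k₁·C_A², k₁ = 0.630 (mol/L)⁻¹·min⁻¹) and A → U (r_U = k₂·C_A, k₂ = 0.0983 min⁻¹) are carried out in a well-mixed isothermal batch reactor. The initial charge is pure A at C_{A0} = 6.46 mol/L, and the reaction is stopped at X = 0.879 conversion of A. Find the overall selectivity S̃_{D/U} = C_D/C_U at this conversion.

17.6

C_A = C_{A0}(1−X) = 0.7817 mol/L.
Along a PFR/batch, dC_U/dC_A = −r_U/(r_D+r_U) = −k₂/(k₂+k₁·C_A).
Integrating from C_{A0} to C_A: C_U = (0.0983/0.630)·ln[(0.0983+0.630·6.46)/(0.0983+0.630·0.782)] = 0.1560·ln(4.168/0.5907) = 0.3049 mol/L.
Then C_D = (C_{A0}−C_A) − C_U = 5.678 − 0.3049 = 5.373 mol/L.
S̃_{D/U} = C_D/C_U = 5.373/0.3049 = 17.6.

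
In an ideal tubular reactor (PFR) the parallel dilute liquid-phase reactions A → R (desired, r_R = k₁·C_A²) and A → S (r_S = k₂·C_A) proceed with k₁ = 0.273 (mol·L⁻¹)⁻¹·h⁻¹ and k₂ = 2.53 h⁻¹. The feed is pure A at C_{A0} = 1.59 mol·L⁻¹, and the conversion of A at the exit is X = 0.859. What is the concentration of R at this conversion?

C_A = C_{A0}(1−X) = 0.2242 mol·L⁻¹.
Along a PFR/batch, dC_S/dC_A = −r_S/(r_R+r_S) = −k₂/(k₂+k₁·C_A).
Integrating from C_{A0} to C_A: C_S = (2.53/0.273)·ln[(2.53+0.273·1.59)/(2.53+0.273·0.224)] = 9.267·ln(2.964/2.591) = 1.246 mol·L⁻¹.
Then C_R = (C_{A0}−C_A) − C_S = 1.366 − 1.246 = 0.1199 mol·L⁻¹.

0.120 mol·L⁻¹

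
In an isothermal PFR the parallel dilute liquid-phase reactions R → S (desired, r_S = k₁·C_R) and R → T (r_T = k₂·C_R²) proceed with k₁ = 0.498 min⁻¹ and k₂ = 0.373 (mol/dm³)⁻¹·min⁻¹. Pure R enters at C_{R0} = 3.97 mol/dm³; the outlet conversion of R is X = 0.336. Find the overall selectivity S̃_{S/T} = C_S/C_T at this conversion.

C_R = C_{R0}(1−X) = 2.636 mol/dm³.
Along a PFR/batch, dC_S/dC_R = −r_S/(r_S+r_T) = −k₁/(k₁+k₂·C_R).
Integrating from C_{R0} to C_R: C_S = (0.498/0.373)·ln[(0.498+0.373·3.97)/(0.498+0.373·2.64)] = 1.335·ln(1.979/1.481) = 0.3867 mol/dm³.
C_T = (C_{R0}−C_R)−C_S = 0.9473 mol/dm³; S̃_{S/T} = 0.3867/0.9473 = 0.408.

0.408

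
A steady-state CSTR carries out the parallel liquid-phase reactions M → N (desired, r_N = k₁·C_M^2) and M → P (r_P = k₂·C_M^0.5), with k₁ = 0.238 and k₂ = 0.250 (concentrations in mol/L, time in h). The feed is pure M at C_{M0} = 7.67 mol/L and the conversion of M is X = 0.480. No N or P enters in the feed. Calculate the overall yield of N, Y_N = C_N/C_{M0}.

Exit C_M = C_{M0}(1−X) = 7.67×0.520 = 3.988 mol/L.
In a CSTR the entire volume is at exit conditions, so r_N = 0.238×3.988^2 = 3.786 and r_P = 0.250×3.988^0.5 = 0.4993.
Fraction of consumed M going to N: r_N/(r_N+r_P) = 0.8835.
C_N = 0.8835·C_{M0}·X = 0.8835×7.67×0.480 = 3.25 mol/L; Y_N = C_N/C_{M0} = 0.424.

0.424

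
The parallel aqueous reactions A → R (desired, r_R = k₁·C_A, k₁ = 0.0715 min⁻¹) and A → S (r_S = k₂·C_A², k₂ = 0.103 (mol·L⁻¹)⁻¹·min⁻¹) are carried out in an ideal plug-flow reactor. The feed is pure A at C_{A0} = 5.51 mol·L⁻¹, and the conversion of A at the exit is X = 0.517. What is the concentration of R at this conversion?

C_A = C_{A0}(1−X) = 2.661 mol·L⁻¹.
Along a PFR/batch, dC_R/dC_A = −r_R/(r_R+r_S) = −k₁/(k₁+k₂·C_A).
Integrating from C_{A0} to C_A: C_R = (0.0715/0.103)·ln[(0.0715+0.103·5.51)/(0.0715+0.103·2.66)] = 0.6942·ln(0.6390/0.3456) = 0.4267 mol·L⁻¹.

0.427 mol·L⁻¹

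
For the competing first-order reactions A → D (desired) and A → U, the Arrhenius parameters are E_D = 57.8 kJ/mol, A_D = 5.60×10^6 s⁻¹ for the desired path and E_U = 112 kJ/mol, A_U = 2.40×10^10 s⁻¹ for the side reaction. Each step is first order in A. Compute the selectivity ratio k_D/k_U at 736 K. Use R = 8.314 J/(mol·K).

1.64

k_D/k_U = (A_D/A_U)·exp[−(E_D−E_U)/(RT)] = (A_D/A_U)·exp[(E_U−E_D)/(RT)].
(E_U−E_D)/(RT) = (112−57.8)×10³/(8.314×736) = 54200/6119 = 8.858.
k_D/k_U = (5.60×10^6/2.40×10^10)·exp(8.858) = 2.333×10^-4 × 7027 = 1.64.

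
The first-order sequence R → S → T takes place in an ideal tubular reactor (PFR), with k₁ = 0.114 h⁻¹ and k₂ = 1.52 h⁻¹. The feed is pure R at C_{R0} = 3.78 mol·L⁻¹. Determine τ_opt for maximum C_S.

Setting dC_S/dτ = 0 gives τ_opt = ln(k₂/k₁)/(k₂−k₁).
= ln(1.52/0.114)/(1.52−0.114) = ln(13.33)/1.406 = 2.590/1.406 = 1.84 h.

1.84 h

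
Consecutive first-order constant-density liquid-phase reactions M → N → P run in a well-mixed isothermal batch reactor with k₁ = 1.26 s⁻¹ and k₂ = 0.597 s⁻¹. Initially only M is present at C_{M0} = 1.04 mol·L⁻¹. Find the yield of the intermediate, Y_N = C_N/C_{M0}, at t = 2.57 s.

The intermediate concentration in a first-order A→B→C sequence is C_N = k₁C_{M0}(e^(−k₁t) − e^(−k₂t))/(k₂−k₁).
e^(−k₁t) = e^(−1.26×2.57) = e^(−3.238) = 0.03923; e^(−k₂t) = e^(−1.534) = 0.2156.
C_N = 1.26×1.04/(0.597−1.26) × (0.03923−0.2156) = (-1.976)×(-0.1764) = 0.3486 mol·L⁻¹.
Y_N = C_N/C_{M0} = 0.3486/1.04 = 0.335.

0.335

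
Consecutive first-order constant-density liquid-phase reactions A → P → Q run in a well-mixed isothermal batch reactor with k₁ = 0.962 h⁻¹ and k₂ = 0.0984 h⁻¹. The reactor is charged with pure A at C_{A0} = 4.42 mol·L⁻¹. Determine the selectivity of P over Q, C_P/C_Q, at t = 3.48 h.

3.53

Solving the coupled first-order balances gives C_P(t) = [k₁/(k₂−k₁)]·C_{A0}·(e^(−k₁t) − e^(−k₂t)).
e^(−k₁t) = e^(−0.962×3.48) = e^(−3.348) = 0.03516; e^(−k₂t) = e^(−0.3424) = 0.7100.
C_P = 0.962×4.42/(0.0984−0.962) × (0.03516−0.7100) = (-4.924)×(-0.6749) = 3.323 mol·L⁻¹.
C_A = C_{A0}e^(−k₁t) = 0.1554 mol·L⁻¹, so C_Q = C_{A0}−C_A−C_P = 0.9417 mol·L⁻¹; C_P/C_Q = 3.53.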